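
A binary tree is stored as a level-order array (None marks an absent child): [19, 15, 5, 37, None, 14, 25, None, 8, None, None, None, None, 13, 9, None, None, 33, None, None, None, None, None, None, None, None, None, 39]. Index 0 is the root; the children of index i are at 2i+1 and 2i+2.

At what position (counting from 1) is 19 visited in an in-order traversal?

In-order visits the left subtree, then the node, then the right subtree.
At 19: go left to 15.
  At 15: go left to 37.
    At 37: no left child.
    Visit 37.
    At 37: go right to 8.
      At 8: go left to 33.
        33 is a leaf — visit 33.
      Visit 8.
      At 8: no right child.
  Visit 15.
  At 15: no right child.
Visit 19.
At 19: go right to 5.
  At 5: go left to 14.
    14 is a leaf — visit 14.
  Visit 5.
  At 5: go right to 25.
    At 25: go left to 13.
      At 13: go left to 39.
        39 is a leaf — visit 39.
      Visit 13.
      At 13: no right child.
    Visit 25.
    At 25: go right to 9.
      9 is a leaf — visit 9.
Full in-order sequence: 37, 33, 8, 15, 19, 14, 5, 39, 13, 25, 9.

5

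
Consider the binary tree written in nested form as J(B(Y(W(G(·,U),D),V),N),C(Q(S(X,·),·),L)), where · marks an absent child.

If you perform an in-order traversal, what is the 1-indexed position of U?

In-order visits the left subtree, then the node, then the right subtree.
At J: go left to B.
  At B: go left to Y.
    At Y: go left to W.
      At W: go left to G.
        At G: no left child.
        Visit G.
        At G: go right to U.
          U is a leaf — visit U.
      Visit W.
      At W: go right to D.
        D is a leaf — visit D.
    Visit Y.
    At Y: go right to V.
      V is a leaf — visit V.
  Visit B.
  At B: go right to N.
    N is a leaf — visit N.
Visit J.
At J: go right to C.
  At C: go left to Q.
    At Q: go left to S.
      At S: go left to X.
        X is a leaf — visit X.
      Visit S.
      At S: no right child.
    Visit Q.
    At Q: no right child.
  Visit C.
  At C: go right to L.
    L is a leaf — visit L.
Full in-order sequence: G, U, W, D, Y, V, B, N, J, X, S, Q, C, L.

2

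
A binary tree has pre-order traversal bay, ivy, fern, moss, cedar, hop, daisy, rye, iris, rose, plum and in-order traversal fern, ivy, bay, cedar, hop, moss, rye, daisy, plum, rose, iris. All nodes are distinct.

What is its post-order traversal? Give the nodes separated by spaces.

fern ivy hop cedar rye plum rose iris daisy moss bay

The first element of pre-order is the root; it splits in-order into left and right subtrees.
Root bay: left subtree has 2 nodes {fern, ivy}, right has 8 {cedar, hop, moss, rye, daisy, plum, rose, iris}.
  Root ivy: left subtree has 1 node {fern}, right has 0 { }.
  Root moss: left subtree has 2 nodes {cedar, hop}, right has 5 {rye, daisy, plum, rose, iris}.
    Root cedar: left subtree has 0 nodes { }, right has 1 {hop}.
    Root daisy: left subtree has 1 node {rye}, right has 3 {plum, rose, iris}.
      Root iris: left subtree has 2 nodes {plum, rose}, right has 0 { }.
        Root rose: left subtree has 1 node {plum}, right has 0 { }.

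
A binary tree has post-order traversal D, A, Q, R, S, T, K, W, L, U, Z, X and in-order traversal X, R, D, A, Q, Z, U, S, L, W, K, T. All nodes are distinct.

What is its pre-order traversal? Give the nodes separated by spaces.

The last element of post-order is the root; it splits in-order into left and right subtrees.
Root X: left subtree has 0 nodes { }, right has 11 {R, D, A, Q, Z, U, S, L, W, K, T}.
  Root Z: left subtree has 4 nodes {R, D, A, Q}, right has 6 {U, S, L, W, K, T}.
    Root R: left subtree has 0 nodes { }, right has 3 {D, A, Q}.
      Root Q: left subtree has 2 nodes {D, A}, right has 0 { }.
        Root A: left subtree has 1 node {D}, right has 0 { }.
    Root U: left subtree has 0 nodes { }, right has 5 {S, L, W, K, T}.
      Root L: left subtree has 1 node {S}, right has 3 {W, K, T}.
        Root W: left subtree has 0 nodes { }, right has 2 {K, T}.
          Root K: left subtree has 0 nodes { }, right has 1 {T}.

X Z R Q A D U L S W K T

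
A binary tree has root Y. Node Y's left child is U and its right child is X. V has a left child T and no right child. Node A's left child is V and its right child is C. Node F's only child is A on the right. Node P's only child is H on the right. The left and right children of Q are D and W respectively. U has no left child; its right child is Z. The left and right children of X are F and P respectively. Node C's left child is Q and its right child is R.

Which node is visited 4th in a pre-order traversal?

Pre-order visits the node, then its left subtree, then its right subtree.
Visit Y.
At Y: go left to U.
  Visit U.
  At U: no left child.
  At U: go right to Z.
    Z is a leaf — visit Z.
At Y: go right to X.
  Visit X.
  At X: go left to F.
    Visit F.
    At F: no left child.
    At F: go right to A.
      Visit A.
      At A: go left to V.
        Visit V.
        At V: go left to T.
          T is a leaf — visit T.
        At V: no right child.
      At A: go right to C.
        Visit C.
        At C: go left to Q.
          Visit Q.
          At Q: go left to D.
            D is a leaf — visit D.
          At Q: go right to W.
            W is a leaf — visit W.
        At C: go right to R.
          R is a leaf — visit R.
  At X: go right to P.
    Visit P.
    At P: no left child.
    At P: go right to H.
      H is a leaf — visit H.
Full pre-order sequence: Y, U, Z, X, F, A, V, T, C, Q, D, W, R, P, H.

X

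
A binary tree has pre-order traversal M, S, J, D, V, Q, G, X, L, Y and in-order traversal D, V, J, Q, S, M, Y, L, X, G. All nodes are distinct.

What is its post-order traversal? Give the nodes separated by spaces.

The first element of pre-order is the root; it splits in-order into left and right subtrees.
Root M: left subtree has 5 nodes {D, V, J, Q, S}, right has 4 {Y, L, X, G}.
  Root S: left subtree has 4 nodes {D, V, J, Q}, right has 0 { }.
    Root J: left subtree has 2 nodes {D, V}, right has 1 {Q}.
      Root D: left subtree has 0 nodes { }, right has 1 {V}.
  Root G: left subtree has 3 nodes {Y, L, X}, right has 0 { }.
    Root X: left subtree has 2 nodes {Y, L}, right has 0 { }.
      Root L: left subtree has 1 node {Y}, right has 0 { }.

V D Q J S Y L X G M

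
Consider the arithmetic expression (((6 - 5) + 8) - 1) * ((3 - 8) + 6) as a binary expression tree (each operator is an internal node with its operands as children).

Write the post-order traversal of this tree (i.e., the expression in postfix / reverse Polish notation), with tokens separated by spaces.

Post-order on an expression tree gives postfix notation: for each operator, emit left operand, right operand, then the operator.

6 5 - 8 + 1 - 3 8 - 6 + *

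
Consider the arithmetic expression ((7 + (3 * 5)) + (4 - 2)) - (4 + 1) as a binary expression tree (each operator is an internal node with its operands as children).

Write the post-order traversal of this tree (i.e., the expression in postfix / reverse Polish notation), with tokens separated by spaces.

Post-order on an expression tree gives postfix notation: for each operator, emit left operand, right operand, then the operator.

7 3 5 * + 4 2 - + 4 1 + -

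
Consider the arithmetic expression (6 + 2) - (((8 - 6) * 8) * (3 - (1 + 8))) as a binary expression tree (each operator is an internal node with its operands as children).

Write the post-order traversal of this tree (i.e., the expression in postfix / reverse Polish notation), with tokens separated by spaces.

6 2 + 8 6 - 8 * 3 1 8 + - * -

Post-order on an expression tree gives postfix notation: for each operator, emit left operand, right operand, then the operator.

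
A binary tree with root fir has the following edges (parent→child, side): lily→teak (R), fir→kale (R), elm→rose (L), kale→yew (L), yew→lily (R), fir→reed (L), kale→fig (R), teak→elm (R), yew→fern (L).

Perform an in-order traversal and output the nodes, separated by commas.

reed, fir, fern, yew, lily, teak, rose, elm, kale, fig

In-order visits the left subtree, then the node, then the right subtree.
At fir: go left to reed.
  reed is a leaf — visit reed.
Visit fir.
At fir: go right to kale.
  At kale: go left to yew.
    At yew: go left to fern.
      fern is a leaf — visit fern.
    Visit yew.
    At yew: go right to lily.
      At lily: no left child.
      Visit lily.
      At lily: go right to teak.
        At teak: no left child.
        Visit teak.
        At teak: go right to elm.
          At elm: go left to rose.
            rose is a leaf — visit rose.
          Visit elm.
          At elm: no right child.
  Visit kale.
  At kale: go right to fig.
    fig is a leaf — visit fig.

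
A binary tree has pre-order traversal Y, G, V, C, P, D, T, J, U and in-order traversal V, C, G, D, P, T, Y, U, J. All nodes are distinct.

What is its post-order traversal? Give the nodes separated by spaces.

The first element of pre-order is the root; it splits in-order into left and right subtrees.
Root Y: left subtree has 6 nodes {V, C, G, D, P, T}, right has 2 {U, J}.
  Root G: left subtree has 2 nodes {V, C}, right has 3 {D, P, T}.
    Root V: left subtree has 0 nodes { }, right has 1 {C}.
    Root P: left subtree has 1 node {D}, right has 1 {T}.
  Root J: left subtree has 1 node {U}, right has 0 { }.

C V D T P G U J Y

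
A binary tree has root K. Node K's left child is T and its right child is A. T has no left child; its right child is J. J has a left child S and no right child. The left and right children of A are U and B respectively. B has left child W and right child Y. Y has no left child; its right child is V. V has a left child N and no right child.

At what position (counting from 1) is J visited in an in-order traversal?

3

In-order visits the left subtree, then the node, then the right subtree.
At K: go left to T.
  At T: no left child.
  Visit T.
  At T: go right to J.
    At J: go left to S.
      S is a leaf — visit S.
    Visit J.
    At J: no right child.
Visit K.
At K: go right to A.
  At A: go left to U.
    U is a leaf — visit U.
  Visit A.
  At A: go right to B.
    At B: go left to W.
      W is a leaf — visit W.
    Visit B.
    At B: go right to Y.
      At Y: no left child.
      Visit Y.
      At Y: go right to V.
        At V: go left to N.
          N is a leaf — visit N.
        Visit V.
        At V: no right child.
Full in-order sequence: T, S, J, K, U, A, W, B, Y, N, V.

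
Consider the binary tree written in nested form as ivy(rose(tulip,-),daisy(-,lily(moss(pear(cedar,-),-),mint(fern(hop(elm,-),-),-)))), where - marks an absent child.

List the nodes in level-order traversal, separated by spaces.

ivy rose daisy tulip lily moss mint pear fern cedar hop elm

Level-order visits nodes level by level from the root, left to right within each level.
Level 0: ivy
Level 1: rose, daisy
Level 2: tulip, lily
Level 3: moss, mint
Level 4: pear, fern
Level 5: cedar, hop
Level 6: elm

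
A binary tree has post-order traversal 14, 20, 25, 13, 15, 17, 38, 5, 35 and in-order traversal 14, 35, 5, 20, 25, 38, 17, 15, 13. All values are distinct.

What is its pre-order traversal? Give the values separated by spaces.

The last element of post-order is the root; it splits in-order into left and right subtrees.
Root 35: left subtree has 1 node {14}, right has 7 {5, 20, 25, 38, 17, 15, 13}.
  Root 5: left subtree has 0 nodes { }, right has 6 {20, 25, 38, 17, 15, 13}.
    Root 38: left subtree has 2 nodes {20, 25}, right has 3 {17, 15, 13}.
      Root 25: left subtree has 1 node {20}, right has 0 { }.
      Root 17: left subtree has 0 nodes { }, right has 2 {15, 13}.
        Root 15: left subtree has 0 nodes { }, right has 1 {13}.

35 14 5 38 25 20 17 15 13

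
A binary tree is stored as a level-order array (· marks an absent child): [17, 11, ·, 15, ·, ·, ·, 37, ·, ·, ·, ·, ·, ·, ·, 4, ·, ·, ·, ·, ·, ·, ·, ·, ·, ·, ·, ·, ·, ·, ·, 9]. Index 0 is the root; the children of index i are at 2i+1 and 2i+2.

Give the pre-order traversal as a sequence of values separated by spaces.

Pre-order visits the node, then its left subtree, then its right subtree.
Visit 17.
At 17: go left to 11.
  Visit 11.
  At 11: go left to 15.
    Visit 15.
    At 15: go left to 37.
      Visit 37.
      At 37: go left to 4.
        Visit 4.
        At 4: go left to 9.
          9 is a leaf — visit 9.
        At 4: no right child.
      At 37: no right child.
    At 15: no right child.
  At 11: no right child.
At 17: no right child.

17 11 15 37 4 9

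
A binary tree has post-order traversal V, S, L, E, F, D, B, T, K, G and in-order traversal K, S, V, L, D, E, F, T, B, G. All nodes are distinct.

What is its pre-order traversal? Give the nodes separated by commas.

G, K, T, D, L, S, V, F, E, B

The last element of post-order is the root; it splits in-order into left and right subtrees.
Root G: left subtree has 9 nodes {K, S, V, L, D, E, F, T, B}, right has 0 { }.
  Root K: left subtree has 0 nodes { }, right has 8 {S, V, L, D, E, F, T, B}.
    Root T: left subtree has 6 nodes {S, V, L, D, E, F}, right has 1 {B}.
      Root D: left subtree has 3 nodes {S, V, L}, right has 2 {E, F}.
        Root L: left subtree has 2 nodes {S, V}, right has 0 { }.
          Root S: left subtree has 0 nodes { }, right has 1 {V}.
        Root F: left subtree has 1 node {E}, right has 0 { }.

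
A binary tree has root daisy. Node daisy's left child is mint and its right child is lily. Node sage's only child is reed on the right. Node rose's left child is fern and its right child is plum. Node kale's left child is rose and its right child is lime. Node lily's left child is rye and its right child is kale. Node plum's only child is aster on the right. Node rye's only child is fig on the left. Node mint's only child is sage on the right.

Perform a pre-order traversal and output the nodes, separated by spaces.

daisy mint sage reed lily rye fig kale rose fern plum aster lime

Pre-order visits the node, then its left subtree, then its right subtree.
Visit daisy.
At daisy: go left to mint.
  Visit mint.
  At mint: no left child.
  At mint: go right to sage.
    Visit sage.
    At sage: no left child.
    At sage: go right to reed.
      reed is a leaf — visit reed.
At daisy: go right to lily.
  Visit lily.
  At lily: go left to rye.
    Visit rye.
    At rye: go left to fig.
      fig is a leaf — visit fig.
    At rye: no right child.
  At lily: go right to kale.
    Visit kale.
    At kale: go left to rose.
      Visit rose.
      At rose: go left to fern.
        fern is a leaf — visit fern.
      At rose: go right to plum.
        Visit plum.
        At plum: no left child.
        At plum: go right to aster.
          aster is a leaf — visit aster.
    At kale: go right to lime.
      lime is a leaf — visit lime.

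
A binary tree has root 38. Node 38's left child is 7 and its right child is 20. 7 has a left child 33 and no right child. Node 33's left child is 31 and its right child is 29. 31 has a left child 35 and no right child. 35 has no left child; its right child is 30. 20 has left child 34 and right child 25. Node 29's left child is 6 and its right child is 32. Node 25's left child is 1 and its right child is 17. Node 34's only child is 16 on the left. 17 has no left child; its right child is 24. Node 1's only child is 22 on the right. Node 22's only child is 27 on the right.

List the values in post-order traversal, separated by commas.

30, 35, 31, 6, 32, 29, 33, 7, 16, 34, 27, 22, 1, 24, 17, 25, 20, 38

Post-order visits the left subtree, then the right subtree, then the node.
At 38: go left to 7.
  At 7: go left to 33.
    At 33: go left to 31.
      At 31: go left to 35.
        At 35: no left child.
        At 35: go right to 30.
          30 is a leaf — visit 30.
        Visit 35.
      At 31: no right child.
      Visit 31.
    At 33: go right to 29.
      At 29: go left to 6.
        6 is a leaf — visit 6.
      At 29: go right to 32.
        32 is a leaf — visit 32.
      Visit 29.
    Visit 33.
  At 7: no right child.
  Visit 7.
At 38: go right to 20.
  At 20: go left to 34.
    At 34: go left to 16.
      16 is a leaf — visit 16.
    At 34: no right child.
    Visit 34.
  At 20: go right to 25.
    At 25: go left to 1.
      At 1: no left child.
      At 1: go right to 22.
        At 22: no left child.
        At 22: go right to 27.
          27 is a leaf — visit 27.
        Visit 22.
      Visit 1.
    At 25: go right to 17.
      At 17: no left child.
      At 17: go right to 24.
        24 is a leaf — visit 24.
      Visit 17.
    Visit 25.
  Visit 20.
Visit 38.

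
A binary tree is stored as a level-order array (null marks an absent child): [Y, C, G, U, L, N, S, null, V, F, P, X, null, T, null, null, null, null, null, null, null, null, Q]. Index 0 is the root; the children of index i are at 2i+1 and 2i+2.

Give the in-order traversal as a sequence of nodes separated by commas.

In-order visits the left subtree, then the node, then the right subtree.
At Y: go left to C.
  At C: go left to U.
    At U: no left child.
    Visit U.
    At U: go right to V.
      V is a leaf — visit V.
  Visit C.
  At C: go right to L.
    At L: go left to F.
      F is a leaf — visit F.
    Visit L.
    At L: go right to P.
      At P: no left child.
      Visit P.
      At P: go right to Q.
        Q is a leaf — visit Q.
Visit Y.
At Y: go right to G.
  At G: go left to N.
    At N: go left to X.
      X is a leaf — visit X.
    Visit N.
    At N: no right child.
  Visit G.
  At G: go right to S.
    At S: go left to T.
      T is a leaf — visit T.
    Visit S.
    At S: no right child.

U, V, C, F, L, P, Q, Y, X, N, G, T, S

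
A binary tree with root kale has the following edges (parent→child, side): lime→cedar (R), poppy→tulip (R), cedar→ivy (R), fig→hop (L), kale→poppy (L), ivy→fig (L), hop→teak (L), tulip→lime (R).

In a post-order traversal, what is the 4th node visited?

Post-order visits the left subtree, then the right subtree, then the node.
At kale: go left to poppy.
  At poppy: no left child.
  At poppy: go right to tulip.
    At tulip: no left child.
    At tulip: go right to lime.
      At lime: no left child.
      At lime: go right to cedar.
        At cedar: no left child.
        At cedar: go right to ivy.
          At ivy: go left to fig.
            At fig: go left to hop.
              At hop: go left to teak.
                teak is a leaf — visit teak.
              At hop: no right child.
              Visit hop.
            At fig: no right child.
            Visit fig.
          At ivy: no right child.
          Visit ivy.
        Visit cedar.
      Visit lime.
    Visit tulip.
  Visit poppy.
At kale: no right child.
Visit kale.
Full post-order sequence: teak, hop, fig, ivy, cedar, lime, tulip, poppy, kale.

ivy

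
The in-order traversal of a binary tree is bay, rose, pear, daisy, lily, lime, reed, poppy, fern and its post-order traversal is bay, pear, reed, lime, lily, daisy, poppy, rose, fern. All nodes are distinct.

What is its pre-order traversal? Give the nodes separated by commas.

fern, rose, bay, poppy, daisy, pear, lily, lime, reed

The last element of post-order is the root; it splits in-order into left and right subtrees.
Root fern: left subtree has 8 nodes {bay, rose, pear, daisy, lily, lime, reed, poppy}, right has 0 { }.
  Root rose: left subtree has 1 node {bay}, right has 6 {pear, daisy, lily, lime, reed, poppy}.
    Root poppy: left subtree has 5 nodes {pear, daisy, lily, lime, reed}, right has 0 { }.
      Root daisy: left subtree has 1 node {pear}, right has 3 {lily, lime, reed}.
        Root lily: left subtree has 0 nodes { }, right has 2 {lime, reed}.
          Root lime: left subtree has 0 nodes { }, right has 1 {reed}.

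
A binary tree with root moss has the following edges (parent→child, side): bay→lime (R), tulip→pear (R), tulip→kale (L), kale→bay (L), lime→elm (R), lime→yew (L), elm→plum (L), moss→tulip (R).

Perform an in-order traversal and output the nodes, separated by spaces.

moss bay yew lime plum elm kale tulip pear

In-order visits the left subtree, then the node, then the right subtree.
At moss: no left child.
Visit moss.
At moss: go right to tulip.
  At tulip: go left to kale.
    At kale: go left to bay.
      At bay: no left child.
      Visit bay.
      At bay: go right to lime.
        At lime: go left to yew.
          yew is a leaf — visit yew.
        Visit lime.
        At lime: go right to elm.
          At elm: go left to plum.
            plum is a leaf — visit plum.
          Visit elm.
          At elm: no right child.
    Visit kale.
    At kale: no right child.
  Visit tulip.
  At tulip: go right to pear.
    pear is a leaf — visit pear.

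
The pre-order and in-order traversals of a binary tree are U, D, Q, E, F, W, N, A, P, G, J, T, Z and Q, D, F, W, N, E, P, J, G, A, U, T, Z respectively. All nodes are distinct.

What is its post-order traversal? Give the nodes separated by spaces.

Q N W F J G P A E D Z T U

The first element of pre-order is the root; it splits in-order into left and right subtrees.
Root U: left subtree has 10 nodes {Q, D, F, W, N, E, P, J, G, A}, right has 2 {T, Z}.
  Root D: left subtree has 1 node {Q}, right has 8 {F, W, N, E, P, J, G, A}.
    Root E: left subtree has 3 nodes {F, W, N}, right has 4 {P, J, G, A}.
      Root F: left subtree has 0 nodes { }, right has 2 {W, N}.
        Root W: left subtree has 0 nodes { }, right has 1 {N}.
      Root A: left subtree has 3 nodes {P, J, G}, right has 0 { }.
        Root P: left subtree has 0 nodes { }, right has 2 {J, G}.
          Root G: left subtree has 1 node {J}, right has 0 { }.
  Root T: left subtree has 0 nodes { }, right has 1 {Z}.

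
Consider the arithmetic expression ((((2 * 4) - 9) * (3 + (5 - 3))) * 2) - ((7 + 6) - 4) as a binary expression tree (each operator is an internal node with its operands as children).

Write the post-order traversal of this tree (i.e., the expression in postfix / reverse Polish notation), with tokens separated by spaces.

2 4 * 9 - 3 5 3 - + * 2 * 7 6 + 4 - -

Post-order on an expression tree gives postfix notation: for each operator, emit left operand, right operand, then the operator.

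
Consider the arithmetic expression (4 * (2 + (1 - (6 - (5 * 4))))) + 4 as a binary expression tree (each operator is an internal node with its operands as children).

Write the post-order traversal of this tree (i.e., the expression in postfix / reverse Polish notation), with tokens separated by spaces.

4 2 1 6 5 4 * - - + * 4 +

Post-order on an expression tree gives postfix notation: for each operator, emit left operand, right operand, then the operator.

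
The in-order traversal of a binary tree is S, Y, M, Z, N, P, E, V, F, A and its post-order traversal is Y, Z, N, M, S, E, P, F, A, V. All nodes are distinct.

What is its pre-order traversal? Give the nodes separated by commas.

The last element of post-order is the root; it splits in-order into left and right subtrees.
Root V: left subtree has 7 nodes {S, Y, M, Z, N, P, E}, right has 2 {F, A}.
  Root P: left subtree has 5 nodes {S, Y, M, Z, N}, right has 1 {E}.
    Root S: left subtree has 0 nodes { }, right has 4 {Y, M, Z, N}.
      Root M: left subtree has 1 node {Y}, right has 2 {Z, N}.
        Root N: left subtree has 1 node {Z}, right has 0 { }.
  Root A: left subtree has 1 node {F}, right has 0 { }.

V, P, S, M, Y, N, Z, E, A, F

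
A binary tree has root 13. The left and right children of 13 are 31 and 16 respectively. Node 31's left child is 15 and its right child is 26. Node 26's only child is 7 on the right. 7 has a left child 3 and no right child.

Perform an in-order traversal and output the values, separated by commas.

15, 31, 26, 3, 7, 13, 16

In-order visits the left subtree, then the node, then the right subtree.
At 13: go left to 31.
  At 31: go left to 15.
    15 is a leaf — visit 15.
  Visit 31.
  At 31: go right to 26.
    At 26: no left child.
    Visit 26.
    At 26: go right to 7.
      At 7: go left to 3.
        3 is a leaf — visit 3.
      Visit 7.
      At 7: no right child.
Visit 13.
At 13: go right to 16.
  16 is a leaf — visit 16.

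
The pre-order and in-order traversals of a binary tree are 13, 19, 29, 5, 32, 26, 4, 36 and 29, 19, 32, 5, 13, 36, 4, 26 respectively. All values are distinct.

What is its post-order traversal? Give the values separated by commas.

The first element of pre-order is the root; it splits in-order into left and right subtrees.
Root 13: left subtree has 4 nodes {29, 19, 32, 5}, right has 3 {36, 4, 26}.
  Root 19: left subtree has 1 node {29}, right has 2 {32, 5}.
    Root 5: left subtree has 1 node {32}, right has 0 { }.
  Root 26: left subtree has 2 nodes {36, 4}, right has 0 { }.
    Root 4: left subtree has 1 node {36}, right has 0 { }.

29, 32, 5, 19, 36, 4, 26, 13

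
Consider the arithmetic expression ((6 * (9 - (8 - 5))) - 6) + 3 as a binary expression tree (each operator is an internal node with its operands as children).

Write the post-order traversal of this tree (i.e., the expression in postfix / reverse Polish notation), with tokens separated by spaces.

6 9 8 5 - - * 6 - 3 +

Post-order on an expression tree gives postfix notation: for each operator, emit left operand, right operand, then the operator.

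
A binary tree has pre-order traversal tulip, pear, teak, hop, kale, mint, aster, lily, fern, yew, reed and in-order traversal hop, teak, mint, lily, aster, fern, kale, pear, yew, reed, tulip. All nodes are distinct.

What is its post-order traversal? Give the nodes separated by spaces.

hop lily fern aster mint kale teak reed yew pear tulip

The first element of pre-order is the root; it splits in-order into left and right subtrees.
Root tulip: left subtree has 10 nodes {hop, teak, mint, lily, aster, fern, kale, pear, yew, reed}, right has 0 { }.
  Root pear: left subtree has 7 nodes {hop, teak, mint, lily, aster, fern, kale}, right has 2 {yew, reed}.
    Root teak: left subtree has 1 node {hop}, right has 5 {mint, lily, aster, fern, kale}.
      Root kale: left subtree has 4 nodes {mint, lily, aster, fern}, right has 0 { }.
        Root mint: left subtree has 0 nodes { }, right has 3 {lily, aster, fern}.
          Root aster: left subtree has 1 node {lily}, right has 1 {fern}.
    Root yew: left subtree has 0 nodes { }, right has 1 {reed}.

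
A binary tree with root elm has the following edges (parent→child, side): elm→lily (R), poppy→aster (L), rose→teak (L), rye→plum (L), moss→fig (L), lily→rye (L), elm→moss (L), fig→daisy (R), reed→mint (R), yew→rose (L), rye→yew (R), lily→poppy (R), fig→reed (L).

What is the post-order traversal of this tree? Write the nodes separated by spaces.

mint reed daisy fig moss plum teak rose yew rye aster poppy lily elm

Post-order visits the left subtree, then the right subtree, then the node.
At elm: go left to moss.
  At moss: go left to fig.
    At fig: go left to reed.
      At reed: no left child.
      At reed: go right to mint.
        mint is a leaf — visit mint.
      Visit reed.
    At fig: go right to daisy.
      daisy is a leaf — visit daisy.
    Visit fig.
  At moss: no right child.
  Visit moss.
At elm: go right to lily.
  At lily: go left to rye.
    At rye: go left to plum.
      plum is a leaf — visit plum.
    At rye: go right to yew.
      At yew: go left to rose.
        At rose: go left to teak.
          teak is a leaf — visit teak.
        At rose: no right child.
        Visit rose.
      At yew: no right child.
      Visit yew.
    Visit rye.
  At lily: go right to poppy.
    At poppy: go left to aster.
      aster is a leaf — visit aster.
    At poppy: no right child.
    Visit poppy.
  Visit lily.
Visit elm.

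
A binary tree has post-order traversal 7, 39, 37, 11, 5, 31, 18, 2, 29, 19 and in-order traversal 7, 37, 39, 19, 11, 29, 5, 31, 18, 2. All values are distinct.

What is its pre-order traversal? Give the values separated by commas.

The last element of post-order is the root; it splits in-order into left and right subtrees.
Root 19: left subtree has 3 nodes {7, 37, 39}, right has 6 {11, 29, 5, 31, 18, 2}.
  Root 37: left subtree has 1 node {7}, right has 1 {39}.
  Root 29: left subtree has 1 node {11}, right has 4 {5, 31, 18, 2}.
    Root 2: left subtree has 3 nodes {5, 31, 18}, right has 0 { }.
      Root 18: left subtree has 2 nodes {5, 31}, right has 0 { }.
        Root 31: left subtree has 1 node {5}, right has 0 { }.

19, 37, 7, 39, 29, 11, 2, 18, 31, 5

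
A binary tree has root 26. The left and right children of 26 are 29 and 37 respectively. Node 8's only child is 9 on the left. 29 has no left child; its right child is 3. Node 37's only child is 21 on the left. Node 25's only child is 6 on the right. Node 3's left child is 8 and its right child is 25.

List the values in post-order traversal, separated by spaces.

Post-order visits the left subtree, then the right subtree, then the node.
At 26: go left to 29.
  At 29: no left child.
  At 29: go right to 3.
    At 3: go left to 8.
      At 8: go left to 9.
        9 is a leaf — visit 9.
      At 8: no right child.
      Visit 8.
    At 3: go right to 25.
      At 25: no left child.
      At 25: go right to 6.
        6 is a leaf — visit 6.
      Visit 25.
    Visit 3.
  Visit 29.
At 26: go right to 37.
  At 37: go left to 21.
    21 is a leaf — visit 21.
  At 37: no right child.
  Visit 37.
Visit 26.

9 8 6 25 3 29 21 37 26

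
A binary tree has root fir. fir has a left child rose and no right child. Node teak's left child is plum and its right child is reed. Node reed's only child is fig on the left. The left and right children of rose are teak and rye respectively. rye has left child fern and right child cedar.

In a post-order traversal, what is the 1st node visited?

plum

Post-order visits the left subtree, then the right subtree, then the node.
At fir: go left to rose.
  At rose: go left to teak.
    At teak: go left to plum.
      plum is a leaf — visit plum.
    At teak: go right to reed.
      At reed: go left to fig.
        fig is a leaf — visit fig.
      At reed: no right child.
      Visit reed.
    Visit teak.
  At rose: go right to rye.
    At rye: go left to fern.
      fern is a leaf — visit fern.
    At rye: go right to cedar.
      cedar is a leaf — visit cedar.
    Visit rye.
  Visit rose.
At fir: no right child.
Visit fir.
Full post-order sequence: plum, fig, reed, teak, fern, cedar, rye, rose, fir.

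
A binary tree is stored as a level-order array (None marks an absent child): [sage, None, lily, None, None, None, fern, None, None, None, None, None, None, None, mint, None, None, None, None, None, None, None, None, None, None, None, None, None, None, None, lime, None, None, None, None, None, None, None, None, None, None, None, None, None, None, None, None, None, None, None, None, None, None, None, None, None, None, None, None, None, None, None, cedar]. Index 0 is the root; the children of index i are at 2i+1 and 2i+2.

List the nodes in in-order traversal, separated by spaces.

In-order visits the left subtree, then the node, then the right subtree.
At sage: no left child.
Visit sage.
At sage: go right to lily.
  At lily: no left child.
  Visit lily.
  At lily: go right to fern.
    At fern: no left child.
    Visit fern.
    At fern: go right to mint.
      At mint: no left child.
      Visit mint.
      At mint: go right to lime.
        At lime: no left child.
        Visit lime.
        At lime: go right to cedar.
          cedar is a leaf — visit cedar.

sage lily fern mint lime cedar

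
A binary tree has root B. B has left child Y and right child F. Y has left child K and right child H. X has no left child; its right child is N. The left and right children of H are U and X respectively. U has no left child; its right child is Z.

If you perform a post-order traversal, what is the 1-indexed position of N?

Post-order visits the left subtree, then the right subtree, then the node.
At B: go left to Y.
  At Y: go left to K.
    K is a leaf — visit K.
  At Y: go right to H.
    At H: go left to U.
      At U: no left child.
      At U: go right to Z.
        Z is a leaf — visit Z.
      Visit U.
    At H: go right to X.
      At X: no left child.
      At X: go right to N.
        N is a leaf — visit N.
      Visit X.
    Visit H.
  Visit Y.
At B: go right to F.
  F is a leaf — visit F.
Visit B.
Full post-order sequence: K, Z, U, N, X, H, Y, F, B.

4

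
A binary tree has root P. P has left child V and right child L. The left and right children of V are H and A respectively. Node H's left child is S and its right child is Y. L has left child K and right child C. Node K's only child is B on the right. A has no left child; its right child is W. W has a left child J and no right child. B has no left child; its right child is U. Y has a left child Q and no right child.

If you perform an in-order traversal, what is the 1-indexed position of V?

5

In-order visits the left subtree, then the node, then the right subtree.
At P: go left to V.
  At V: go left to H.
    At H: go left to S.
      S is a leaf — visit S.
    Visit H.
    At H: go right to Y.
      At Y: go left to Q.
        Q is a leaf — visit Q.
      Visit Y.
      At Y: no right child.
  Visit V.
  At V: go right to A.
    At A: no left child.
    Visit A.
    At A: go right to W.
      At W: go left to J.
        J is a leaf — visit J.
      Visit W.
      At W: no right child.
Visit P.
At P: go right to L.
  At L: go left to K.
    At K: no left child.
    Visit K.
    At K: go right to B.
      At B: no left child.
      Visit B.
      At B: go right to U.
        U is a leaf — visit U.
  Visit L.
  At L: go right to C.
    C is a leaf — visit C.
Full in-order sequence: S, H, Q, Y, V, A, J, W, P, K, B, U, L, C.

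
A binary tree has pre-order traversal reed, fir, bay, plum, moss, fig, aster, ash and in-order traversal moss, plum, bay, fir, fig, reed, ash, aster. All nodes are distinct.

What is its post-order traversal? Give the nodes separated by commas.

The first element of pre-order is the root; it splits in-order into left and right subtrees.
Root reed: left subtree has 5 nodes {moss, plum, bay, fir, fig}, right has 2 {ash, aster}.
  Root fir: left subtree has 3 nodes {moss, plum, bay}, right has 1 {fig}.
    Root bay: left subtree has 2 nodes {moss, plum}, right has 0 { }.
      Root plum: left subtree has 1 node {moss}, right has 0 { }.
  Root aster: left subtree has 1 node {ash}, right has 0 { }.

moss, plum, bay, fig, fir, ash, aster, reed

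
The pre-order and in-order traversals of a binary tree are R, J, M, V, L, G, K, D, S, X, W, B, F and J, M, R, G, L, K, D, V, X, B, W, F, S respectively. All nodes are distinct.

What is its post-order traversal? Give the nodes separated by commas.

The first element of pre-order is the root; it splits in-order into left and right subtrees.
Root R: left subtree has 2 nodes {J, M}, right has 10 {G, L, K, D, V, X, B, W, F, S}.
  Root J: left subtree has 0 nodes { }, right has 1 {M}.
  Root V: left subtree has 4 nodes {G, L, K, D}, right has 5 {X, B, W, F, S}.
    Root L: left subtree has 1 node {G}, right has 2 {K, D}.
      Root K: left subtree has 0 nodes { }, right has 1 {D}.
    Root S: left subtree has 4 nodes {X, B, W, F}, right has 0 { }.
      Root X: left subtree has 0 nodes { }, right has 3 {B, W, F}.
        Root W: left subtree has 1 node {B}, right has 1 {F}.

M, J, G, D, K, L, B, F, W, X, S, V, R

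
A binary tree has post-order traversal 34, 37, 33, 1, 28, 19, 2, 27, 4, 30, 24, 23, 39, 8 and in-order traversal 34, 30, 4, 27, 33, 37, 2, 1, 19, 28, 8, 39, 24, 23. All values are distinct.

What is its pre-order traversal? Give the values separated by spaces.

The last element of post-order is the root; it splits in-order into left and right subtrees.
Root 8: left subtree has 10 nodes {34, 30, 4, 27, 33, 37, 2, 1, 19, 28}, right has 3 {39, 24, 23}.
  Root 30: left subtree has 1 node {34}, right has 8 {4, 27, 33, 37, 2, 1, 19, 28}.
    Root 4: left subtree has 0 nodes { }, right has 7 {27, 33, 37, 2, 1, 19, 28}.
      Root 27: left subtree has 0 nodes { }, right has 6 {33, 37, 2, 1, 19, 28}.
        Root 2: left subtree has 2 nodes {33, 37}, right has 3 {1, 19, 28}.
          Root 33: left subtree has 0 nodes { }, right has 1 {37}.
          Root 19: left subtree has 1 node {1}, right has 1 {28}.
  Root 39: left subtree has 0 nodes { }, right has 2 {24, 23}.
    Root 23: left subtree has 1 node {24}, right has 0 { }.

8 30 34 4 27 2 33 37 19 1 28 39 23 24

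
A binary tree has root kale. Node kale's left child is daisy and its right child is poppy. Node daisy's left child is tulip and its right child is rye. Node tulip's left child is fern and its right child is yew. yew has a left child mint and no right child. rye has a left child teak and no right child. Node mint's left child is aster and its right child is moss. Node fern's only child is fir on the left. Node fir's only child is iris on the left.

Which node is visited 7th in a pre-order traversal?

yew

Pre-order visits the node, then its left subtree, then its right subtree.
Visit kale.
At kale: go left to daisy.
  Visit daisy.
  At daisy: go left to tulip.
    Visit tulip.
    At tulip: go left to fern.
      Visit fern.
      At fern: go left to fir.
        Visit fir.
        At fir: go left to iris.
          iris is a leaf — visit iris.
        At fir: no right child.
      At fern: no right child.
    At tulip: go right to yew.
      Visit yew.
      At yew: go left to mint.
        Visit mint.
        At mint: go left to aster.
          aster is a leaf — visit aster.
        At mint: go right to moss.
          moss is a leaf — visit moss.
      At yew: no right child.
  At daisy: go right to rye.
    Visit rye.
    At rye: go left to teak.
      teak is a leaf — visit teak.
    At rye: no right child.
At kale: go right to poppy.
  poppy is a leaf — visit poppy.
Full pre-order sequence: kale, daisy, tulip, fern, fir, iris, yew, mint, aster, moss, rye, teak, poppy.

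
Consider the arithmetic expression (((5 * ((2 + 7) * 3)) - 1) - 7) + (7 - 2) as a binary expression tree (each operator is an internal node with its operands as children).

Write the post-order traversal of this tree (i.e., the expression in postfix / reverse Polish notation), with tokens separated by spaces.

5 2 7 + 3 * * 1 - 7 - 7 2 - +

Post-order on an expression tree gives postfix notation: for each operator, emit left operand, right operand, then the operator.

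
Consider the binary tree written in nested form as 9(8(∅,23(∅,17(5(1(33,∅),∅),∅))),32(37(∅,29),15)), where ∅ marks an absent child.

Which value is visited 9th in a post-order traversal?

15

Post-order visits the left subtree, then the right subtree, then the node.
At 9: go left to 8.
  At 8: no left child.
  At 8: go right to 23.
    At 23: no left child.
    At 23: go right to 17.
      At 17: go left to 5.
        At 5: go left to 1.
          At 1: go left to 33.
            33 is a leaf — visit 33.
          At 1: no right child.
          Visit 1.
        At 5: no right child.
        Visit 5.
      At 17: no right child.
      Visit 17.
    Visit 23.
  Visit 8.
At 9: go right to 32.
  At 32: go left to 37.
    At 37: no left child.
    At 37: go right to 29.
      29 is a leaf — visit 29.
    Visit 37.
  At 32: go right to 15.
    15 is a leaf — visit 15.
  Visit 32.
Visit 9.
Full post-order sequence: 33, 1, 5, 17, 23, 8, 29, 37, 15, 32, 9.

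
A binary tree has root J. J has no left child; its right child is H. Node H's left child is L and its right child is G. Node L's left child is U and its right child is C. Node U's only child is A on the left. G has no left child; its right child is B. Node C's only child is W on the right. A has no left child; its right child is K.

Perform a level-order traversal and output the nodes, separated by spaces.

J H L G U C B A W K

Level-order visits nodes level by level from the root, left to right within each level.
Level 0: J
Level 1: H
Level 2: L, G
Level 3: U, C, B
Level 4: A, W
Level 5: K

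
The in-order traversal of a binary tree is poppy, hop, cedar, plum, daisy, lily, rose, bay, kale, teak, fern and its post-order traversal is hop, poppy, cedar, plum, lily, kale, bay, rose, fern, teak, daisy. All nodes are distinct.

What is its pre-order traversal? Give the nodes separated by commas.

The last element of post-order is the root; it splits in-order into left and right subtrees.
Root daisy: left subtree has 4 nodes {poppy, hop, cedar, plum}, right has 6 {lily, rose, bay, kale, teak, fern}.
  Root plum: left subtree has 3 nodes {poppy, hop, cedar}, right has 0 { }.
    Root cedar: left subtree has 2 nodes {poppy, hop}, right has 0 { }.
      Root poppy: left subtree has 0 nodes { }, right has 1 {hop}.
  Root teak: left subtree has 4 nodes {lily, rose, bay, kale}, right has 1 {fern}.
    Root rose: left subtree has 1 node {lily}, right has 2 {bay, kale}.
      Root bay: left subtree has 0 nodes { }, right has 1 {kale}.

daisy, plum, cedar, poppy, hop, teak, rose, lily, bay, kale, fern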